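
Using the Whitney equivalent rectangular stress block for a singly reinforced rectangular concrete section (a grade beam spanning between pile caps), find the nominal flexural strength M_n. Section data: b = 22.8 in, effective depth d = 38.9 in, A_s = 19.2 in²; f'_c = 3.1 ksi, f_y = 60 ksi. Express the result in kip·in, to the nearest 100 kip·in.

T = A_s f_y = 19.2 × 60 = 1152 kips.
a = T/(0.85 f'_c b) = 1152/(0.85 × 3.1 × 22.8) = 19.175 in.
M_n = T(d − a/2) = 1152 × (38.9 − 9.5875) = 33768.0 kip·in.

M_n ≈ 33800 kip·in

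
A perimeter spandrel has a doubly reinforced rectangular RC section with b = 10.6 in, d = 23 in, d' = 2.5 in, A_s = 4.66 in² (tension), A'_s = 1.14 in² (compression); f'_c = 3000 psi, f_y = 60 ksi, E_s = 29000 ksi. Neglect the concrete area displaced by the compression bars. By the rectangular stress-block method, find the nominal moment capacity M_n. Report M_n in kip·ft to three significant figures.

Assume both steels yield.
a = (A_s − A'_s) f_y/(0.85 f'_c b) = (4.66 − 1.14) × 60/(0.85 × 3 × 10.6) = 7.814 in.
c = a/β₁ = 7.814/0.85 = 9.193 in; ε'_s = 0.003(c − d')/c = 0.0022 ≥ ε_y = 0.0021, so the compression steel yields.
M_n = (A_s − A'_s) f_y (d − a/2) + A'_s f_y (d − d') = 211.2 × (23 − 3.907) + 68.4 × (23 − 2.5) = 4032.4 + 1402.2 = 5434.6 kip·in = 5434.6/12 = 452.88 kip·ft.

M_n ≈ 453 kip·ft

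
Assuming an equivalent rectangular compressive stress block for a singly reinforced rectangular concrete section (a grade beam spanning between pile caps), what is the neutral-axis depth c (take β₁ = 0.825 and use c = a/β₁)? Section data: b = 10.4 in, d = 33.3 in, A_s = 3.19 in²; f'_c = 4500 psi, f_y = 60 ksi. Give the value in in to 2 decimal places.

T = A_s f_y = 3.19 × 60 = 191.4 kips.
a = T/(0.85 f'_c b) = 191.4/(0.85 × 4.5 × 10.4) = 4.8115 in.
With β₁ = 0.825, c = a/β₁ = 4.8115/0.825 = 5.83 in.

c ≈ 5.83 in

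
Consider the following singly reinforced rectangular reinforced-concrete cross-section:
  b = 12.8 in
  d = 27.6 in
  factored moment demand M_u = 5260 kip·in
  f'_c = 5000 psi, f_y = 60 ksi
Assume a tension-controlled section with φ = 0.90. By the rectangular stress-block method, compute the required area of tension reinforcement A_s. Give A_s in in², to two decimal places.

A_s ≈ 3.82 in²

M_n = M_u/φ = 5260/0.90 = 5844.44 kip·in.
From M_n = 0.85 f'_c a b (d − a/2):
a = d − √(d² − 2M_n/(0.85 f'_c b)) = 27.6 − √(27.6² − 2 × 5844.44/(0.85 × 5 × 12.8)) = 4.214 in.
A_s = 0.85 f'_c a b / f_y = 0.85 × 5 × 4.214 × 12.8 / 60 = 3.821 in².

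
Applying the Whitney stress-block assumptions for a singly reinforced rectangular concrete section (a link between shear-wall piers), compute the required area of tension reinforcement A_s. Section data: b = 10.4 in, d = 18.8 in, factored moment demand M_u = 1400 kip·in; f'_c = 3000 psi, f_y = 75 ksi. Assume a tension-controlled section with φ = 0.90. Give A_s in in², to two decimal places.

A_s ≈ 1.21 in²

M_n = M_u/φ = 1400/0.90 = 1555.56 kip·in.
From M_n = 0.85 f'_c a b (d − a/2):
a = d − √(d² − 2M_n/(0.85 f'_c b)) = 18.8 − √(18.8² − 2 × 1555.56/(0.85 × 3 × 10.4)) = 3.434 in.
A_s = 0.85 f'_c a b / f_y = 0.85 × 3 × 3.434 × 10.4 / 75 = 1.214 in².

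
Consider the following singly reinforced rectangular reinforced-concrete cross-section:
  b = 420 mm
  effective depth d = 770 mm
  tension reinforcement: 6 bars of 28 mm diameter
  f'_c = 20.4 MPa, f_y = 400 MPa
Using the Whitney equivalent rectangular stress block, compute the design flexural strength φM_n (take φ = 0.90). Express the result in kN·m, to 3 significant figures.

A_s = 6 × 616 = 3696 mm².
T = A_s f_y = 3696 × 400 = 1478400 N = 1478.4 kN.
From C = T: a = T/(0.85 f'_c b) = 1478400/(0.85 × 20.4 × 420) = 203.00 mm.
M_n = T(d − a/2) = 1478.4 kN × (770 − 101.5) mm = 988.31 kN·m.
φM_n = 0.90 × 988.31 = 889.48 kN·m.

φM_n ≈ 889 kN·m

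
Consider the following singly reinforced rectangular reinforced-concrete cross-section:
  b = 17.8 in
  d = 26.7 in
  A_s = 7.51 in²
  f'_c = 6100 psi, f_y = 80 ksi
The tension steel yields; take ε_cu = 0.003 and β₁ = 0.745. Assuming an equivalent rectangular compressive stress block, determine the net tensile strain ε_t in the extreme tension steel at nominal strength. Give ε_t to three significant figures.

ε_t ≈ 0.00617

a = A_s f_y/(0.85 f'_c b) = 6.510 in.
β₁ = 0.745, so c = a/β₁ = 6.510/0.745 = 8.738 in.
From the linear strain diagram with ε_cu = 0.003: ε_t = 0.003 (d − c)/c = 0.003 × (26.7 − 8.738)/8.738 = 0.00617.
Since ε_t ≥ 0.005, the section is tension-controlled.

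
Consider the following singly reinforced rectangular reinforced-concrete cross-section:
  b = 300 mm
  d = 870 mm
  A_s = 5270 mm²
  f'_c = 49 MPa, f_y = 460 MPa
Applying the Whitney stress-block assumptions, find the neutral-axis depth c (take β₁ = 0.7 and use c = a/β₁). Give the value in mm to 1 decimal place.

T = A_s f_y = 5270 × 460 = 2424200 N = 2424.2 kN.
Setting C = 0.85 f'_c a b equal to T: a = 2424200/(0.85 × 49 × 300) = 194.014 mm.
With β₁ = 0.7, c = a/β₁ = 194.014/0.7 = 277.2 mm.

c ≈ 277.2 mm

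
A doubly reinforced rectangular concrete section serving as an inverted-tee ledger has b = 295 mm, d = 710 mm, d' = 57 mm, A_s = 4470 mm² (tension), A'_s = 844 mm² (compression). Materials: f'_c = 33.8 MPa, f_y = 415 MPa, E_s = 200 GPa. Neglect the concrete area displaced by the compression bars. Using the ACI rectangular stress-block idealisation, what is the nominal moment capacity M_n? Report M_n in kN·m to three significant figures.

Assume both tension and compression steel yield.
Net tension couple steel: A_s − A'_s = 3626 mm².
a = (A_s − A'_s) f_y / (0.85 f'_c b) = 1504790/(0.85 × 33.8 × 295) = 177.55 mm.
c = a/β₁ = 177.55/0.809 = 219.47 mm; ε'_s = 0.003(c − d')/c = 0.0022 ≥ f_y/E_s = 0.0021, so compression steel does yield.
M_n = (A_s − A'_s) f_y (d − a/2) + A'_s f_y (d − d') = [1504790 × (710 − 88.775) + 350260 × (710 − 57)] × 10⁻⁶ = 934.81 + 228.72 = 1163.53 kN·m.

M_n ≈ 1160 kN·m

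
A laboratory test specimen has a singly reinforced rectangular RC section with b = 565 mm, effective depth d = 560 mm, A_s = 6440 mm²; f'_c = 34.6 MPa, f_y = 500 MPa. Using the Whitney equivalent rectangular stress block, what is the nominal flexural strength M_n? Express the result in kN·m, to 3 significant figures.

M_n ≈ 1490 kN·m

T = A_s f_y = 6440 × 500 = 3220000 N = 3220 kN.
From C = T: a = T/(0.85 f'_c b) = 3220000/(0.85 × 34.6 × 565) = 193.78 mm.
M_n = T(d − a/2) = 3220 kN × (560 − 96.89) mm = 1491.21 kN·m.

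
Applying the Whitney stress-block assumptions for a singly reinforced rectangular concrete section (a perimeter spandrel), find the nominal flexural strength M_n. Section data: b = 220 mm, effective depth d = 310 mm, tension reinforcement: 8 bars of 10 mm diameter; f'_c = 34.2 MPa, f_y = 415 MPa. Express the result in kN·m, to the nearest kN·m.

A_s = 8 × 78.5 = 628 mm².
T = A_s f_y = 628 × 415 = 260620 N = 260.62 kN.
From C = T: a = T/(0.85 f'_c b) = 260620/(0.85 × 34.2 × 220) = 40.75 mm.
M_n = T(d − a/2) = 260.62 kN × (310 − 20.375) mm = 75.48 kN·m.

M_n ≈ 75 kN·m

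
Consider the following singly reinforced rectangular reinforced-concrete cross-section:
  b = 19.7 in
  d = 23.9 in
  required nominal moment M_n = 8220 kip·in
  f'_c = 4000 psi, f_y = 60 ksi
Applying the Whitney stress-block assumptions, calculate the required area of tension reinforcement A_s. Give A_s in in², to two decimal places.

From M_n = 0.85 f'_c a b (d − a/2):
a = d − √(d² − 2M_n/(0.85 f'_c b)) = 23.9 − √(23.9² − 2 × 8220/(0.85 × 4 × 19.7)) = 5.851 in.
A_s = 0.85 f'_c a b / f_y = 0.85 × 4 × 5.851 × 19.7 / 60 = 6.532 in².

A_s ≈ 6.53 in²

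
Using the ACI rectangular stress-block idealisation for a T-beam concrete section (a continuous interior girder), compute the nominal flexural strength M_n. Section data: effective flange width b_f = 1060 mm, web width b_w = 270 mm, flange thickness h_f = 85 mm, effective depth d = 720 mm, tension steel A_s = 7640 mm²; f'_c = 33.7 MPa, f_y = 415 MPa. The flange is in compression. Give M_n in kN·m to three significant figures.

M_n ≈ 2100 kN·m

Tension: T = A_s f_y = 7640 × 415 = 3170600 N.
Try a within the flange: a = T/(0.85 f'_c b_f) = 3170600/(0.85 × 33.7 × 1060) = 104.42 mm.
a = 104.42 > h_f = 85 mm: the block extends into the web. Split into flange-overhang and web parts.
C_f = 0.85 f'_c (b_f − b_w) h_f = 0.85 × 33.7 × (1060 − 270) × 85 = 1923512 N.
Remaining web compression depth: a_w = (T − C_f)/(0.85 f'_c b_w) = (3170600 − 1923512)/(0.85 × 33.7 × 270) = 161.24 mm.
M_n = C_f(d − h_f/2) + (T − C_f)(d − a_w/2) = 1923512 × (720 − 42.5) + 1247088 × (720 − 80.62) = 1303.18 + 797.36 = 2100.54 × 10⁶ N·mm.
M_n = 2100.54 kN·m.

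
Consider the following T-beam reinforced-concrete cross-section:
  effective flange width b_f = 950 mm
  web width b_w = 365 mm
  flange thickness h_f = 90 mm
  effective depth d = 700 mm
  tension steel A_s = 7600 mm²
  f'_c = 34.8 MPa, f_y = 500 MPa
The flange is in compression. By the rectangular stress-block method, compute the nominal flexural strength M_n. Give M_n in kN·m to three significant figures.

Tension: T = A_s f_y = 7600 × 500 = 3800000 N.
Try a within the flange: a = T/(0.85 f'_c b_f) = 3800000/(0.85 × 34.8 × 950) = 135.23 mm.
a = 135.23 > h_f = 90 mm: the block extends into the web. Split into flange-overhang and web parts.
C_f = 0.85 f'_c (b_f − b_w) h_f = 0.85 × 34.8 × (950 − 365) × 90 = 1557387 N.
Remaining web compression depth: a_w = (T − C_f)/(0.85 f'_c b_w) = (3800000 − 1557387)/(0.85 × 34.8 × 365) = 207.71 mm.
M_n = C_f(d − h_f/2) + (T − C_f)(d − a_w/2) = 1557387 × (700 − 45) + 2242613 × (700 − 103.855) = 1020.09 + 1336.92 = 2357.01 × 10⁶ N·mm.
M_n = 2357.01 kN·m.

M_n ≈ 2360 kN·m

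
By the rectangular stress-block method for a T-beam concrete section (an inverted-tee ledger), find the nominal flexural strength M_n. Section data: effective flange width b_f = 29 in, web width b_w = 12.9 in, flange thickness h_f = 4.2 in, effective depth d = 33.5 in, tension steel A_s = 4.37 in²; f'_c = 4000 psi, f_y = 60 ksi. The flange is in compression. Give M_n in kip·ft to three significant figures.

Tension: T = A_s f_y = 4.37 × 60 = 262.2 kips.
Try a within the flange: a = T/(0.85 f'_c b_f) = 262.2/(0.85 × 4 × 29) = 2.659 in.
Since a = 2.659 ≤ h_f = 4.2 in, the stress block lies entirely in the flange; analyse as a rectangular beam of width b_f.
M_n = T(d − a/2) = 262.2 × (33.5 − 1.3295) = 8435.1 kip·in.
M_n = 8435.1/12 = 702.93 kip·ft.

M_n ≈ 703 kip·ft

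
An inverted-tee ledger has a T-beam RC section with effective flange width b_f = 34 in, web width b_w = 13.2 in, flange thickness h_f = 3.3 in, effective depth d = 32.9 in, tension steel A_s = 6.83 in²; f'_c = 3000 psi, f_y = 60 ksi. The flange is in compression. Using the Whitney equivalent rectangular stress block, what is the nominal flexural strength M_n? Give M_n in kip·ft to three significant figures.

M_n ≈ 1030 kip·ft

Tension: T = A_s f_y = 6.83 × 60 = 409.8 kips.
Try a within the flange: a = T/(0.85 f'_c b_f) = 409.8/(0.85 × 3 × 34) = 4.727 in.
a = 4.727 > h_f = 3.3 in: the block extends into the web. Split into flange-overhang and web parts.
C_f = 0.85 f'_c (b_f − b_w) h_f = 0.85 × 3 × (34 − 13.2) × 3.3 = 175.0 kips.
Remaining web compression depth: a_w = (T − C_f)/(0.85 f'_c b_w) = (409.8 − 175.0)/(0.85 × 3 × 13.2) = 6.976 in.
M_n = C_f(d − h_f/2) + (T − C_f)(d − a_w/2) = 175.0 × (32.9 − 1.65) + 234.8 × (32.9 − 3.488) = 5468.8 + 6905.9 = 12374.7 kip·in.
M_n = 12374.7/12 = 1031.23 kip·ft.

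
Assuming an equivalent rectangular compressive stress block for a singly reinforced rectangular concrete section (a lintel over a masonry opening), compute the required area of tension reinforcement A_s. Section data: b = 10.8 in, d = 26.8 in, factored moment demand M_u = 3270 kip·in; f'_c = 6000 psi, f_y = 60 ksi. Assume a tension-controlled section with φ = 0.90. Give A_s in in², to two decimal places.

M_n = M_u/φ = 3270/0.90 = 3633.33 kip·in.
From M_n = 0.85 f'_c a b (d − a/2):
a = d − √(d² − 2M_n/(0.85 f'_c b)) = 26.8 − √(26.8² − 2 × 3633.33/(0.85 × 6 × 10.8)) = 2.586 in.
A_s = 0.85 f'_c a b / f_y = 0.85 × 6 × 2.586 × 10.8 / 60 = 2.374 in².

A_s ≈ 2.37 in²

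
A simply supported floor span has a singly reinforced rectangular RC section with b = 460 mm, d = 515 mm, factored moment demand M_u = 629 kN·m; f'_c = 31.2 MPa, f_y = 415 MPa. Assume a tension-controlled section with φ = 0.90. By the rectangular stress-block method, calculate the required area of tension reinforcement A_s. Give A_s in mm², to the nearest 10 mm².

A_s ≈ 3730 mm²

M_n = M_u/φ = 629/0.90 = 698.889 kN·m.
With M_n = 0.85 f'_c a b (d − a/2), solve the quadratic for a:
a = d − √(d² − 2M_n/(0.85 f'_c b)) = 515 − √(515² − 2 × 698.889×10⁶/(0.85 × 31.2 × 460)) = 126.87 mm.
A_s = 0.85 f'_c a b / f_y = 0.85 × 31.2 × 126.87 × 460 / 415 = 3729.4 mm².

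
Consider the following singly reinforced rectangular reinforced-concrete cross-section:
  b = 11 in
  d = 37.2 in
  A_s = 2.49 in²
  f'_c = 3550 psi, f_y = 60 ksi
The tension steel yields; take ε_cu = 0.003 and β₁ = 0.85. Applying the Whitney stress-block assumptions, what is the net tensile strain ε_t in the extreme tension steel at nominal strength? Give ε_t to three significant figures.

ε_t ≈ 0.0181

a = A_s f_y/(0.85 f'_c b) = 4.501 in.
β₁ = 0.85, so c = a/β₁ = 4.501/0.85 = 5.295 in.
From the linear strain diagram with ε_cu = 0.003: ε_t = 0.003 (d − c)/c = 0.003 × (37.2 − 5.295)/5.295 = 0.0181.
Since ε_t ≥ 0.005, the section is tension-controlled.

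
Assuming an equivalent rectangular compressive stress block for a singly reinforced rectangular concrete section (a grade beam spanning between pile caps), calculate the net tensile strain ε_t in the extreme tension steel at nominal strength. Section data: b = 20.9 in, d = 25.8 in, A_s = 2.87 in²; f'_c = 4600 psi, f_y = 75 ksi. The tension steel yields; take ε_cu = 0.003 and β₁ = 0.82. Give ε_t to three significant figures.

ε_t ≈ 0.0211

a = A_s f_y/(0.85 f'_c b) = 2.634 in.
β₁ = 0.82, so c = a/β₁ = 2.634/0.82 = 3.212 in.
From the linear strain diagram with ε_cu = 0.003: ε_t = 0.003 (d − c)/c = 0.003 × (25.8 − 3.212)/3.212 = 0.0211.
Since ε_t ≥ 0.005, the section is tension-controlled.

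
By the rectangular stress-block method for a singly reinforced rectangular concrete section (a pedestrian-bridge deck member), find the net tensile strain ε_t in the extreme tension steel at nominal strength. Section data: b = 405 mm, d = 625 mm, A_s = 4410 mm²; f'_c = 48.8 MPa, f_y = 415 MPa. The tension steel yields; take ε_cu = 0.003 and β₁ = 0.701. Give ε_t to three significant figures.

a = A_s f_y/(0.85 f'_c b) = 108.94 mm.
β₁ = 0.701, so c = a/β₁ = 108.94/0.701 = 155.41 mm.
From the linear strain diagram with ε_cu = 0.003: ε_t = 0.003 (d − c)/c = 0.003 × (625 − 155.41)/155.41 = 0.00906.
Since ε_t ≥ 0.005, the section is tension-controlled.

ε_t ≈ 0.00906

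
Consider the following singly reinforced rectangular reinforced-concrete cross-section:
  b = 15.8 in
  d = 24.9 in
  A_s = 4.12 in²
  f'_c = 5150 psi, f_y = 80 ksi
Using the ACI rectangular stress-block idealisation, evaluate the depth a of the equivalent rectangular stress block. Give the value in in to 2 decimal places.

a ≈ 4.77 in

T = A_s f_y = 4.12 × 80 = 329.6 kips.
a = T/(0.85 f'_c b) = 329.6/(0.85 × 5.15 × 15.8) = 4.77 in.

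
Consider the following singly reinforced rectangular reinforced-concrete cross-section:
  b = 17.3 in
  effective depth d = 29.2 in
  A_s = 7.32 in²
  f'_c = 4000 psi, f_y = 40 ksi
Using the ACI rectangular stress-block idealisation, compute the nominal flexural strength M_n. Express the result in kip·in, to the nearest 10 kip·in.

M_n ≈ 7820 kip·in

T = A_s f_y = 7.32 × 40 = 292.8 kips.
a = T/(0.85 f'_c b) = 292.8/(0.85 × 4 × 17.3) = 4.978 in.
M_n = T(d − a/2) = 292.8 × (29.2 − 2.489) = 7821.0 kip·in.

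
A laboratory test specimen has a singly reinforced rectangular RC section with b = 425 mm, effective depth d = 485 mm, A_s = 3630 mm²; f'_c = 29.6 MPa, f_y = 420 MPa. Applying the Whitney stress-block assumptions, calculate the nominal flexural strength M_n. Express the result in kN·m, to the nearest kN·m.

T = A_s f_y = 3630 × 420 = 1524600 N = 1524.6 kN.
From C = T: a = T/(0.85 f'_c b) = 1524600/(0.85 × 29.6 × 425) = 142.58 mm.
M_n = T(d − a/2) = 1524.6 kN × (485 − 71.29) mm = 630.74 kN·m.

M_n ≈ 631 kN·m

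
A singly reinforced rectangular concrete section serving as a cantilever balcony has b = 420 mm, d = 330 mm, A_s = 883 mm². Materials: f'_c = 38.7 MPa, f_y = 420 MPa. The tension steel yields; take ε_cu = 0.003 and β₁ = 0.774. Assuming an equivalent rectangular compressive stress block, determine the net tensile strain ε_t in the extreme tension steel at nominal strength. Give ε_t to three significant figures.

a = A_s f_y/(0.85 f'_c b) = 26.84 mm.
β₁ = 0.774, so c = a/β₁ = 26.84/0.774 = 34.68 mm.
From the linear strain diagram with ε_cu = 0.003: ε_t = 0.003 (d − c)/c = 0.003 × (330 − 34.68)/34.68 = 0.0255.
Since ε_t ≥ 0.005, the section is tension-controlled.

ε_t ≈ 0.0255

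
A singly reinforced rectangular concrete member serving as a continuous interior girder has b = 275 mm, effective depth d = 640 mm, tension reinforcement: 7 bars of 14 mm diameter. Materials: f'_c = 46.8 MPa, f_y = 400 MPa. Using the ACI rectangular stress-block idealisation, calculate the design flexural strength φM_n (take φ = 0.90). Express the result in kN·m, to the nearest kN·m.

A_s = 7 × 154 = 1078 mm².
T = A_s f_y = 1078 × 400 = 431200 N = 431.2 kN.
From C = T: a = T/(0.85 f'_c b) = 431200/(0.85 × 46.8 × 275) = 39.42 mm.
M_n = T(d − a/2) = 431.2 kN × (640 − 19.71) mm = 267.47 kN·m.
φM_n = 0.90 × 267.47 = 240.72 kN·m.

φM_n ≈ 241 kN·m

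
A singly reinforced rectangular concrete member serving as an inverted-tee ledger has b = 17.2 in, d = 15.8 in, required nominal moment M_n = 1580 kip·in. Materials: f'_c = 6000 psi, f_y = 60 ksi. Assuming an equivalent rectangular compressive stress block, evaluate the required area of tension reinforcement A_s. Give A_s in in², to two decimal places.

From M_n = 0.85 f'_c a b (d − a/2):
a = d − √(d² − 2M_n/(0.85 f'_c b)) = 15.8 − √(15.8² − 2 × 1580/(0.85 × 6 × 17.2)) = 1.184 in.
A_s = 0.85 f'_c a b / f_y = 0.85 × 6 × 1.184 × 17.2 / 60 = 1.731 in².

A_s ≈ 1.73 in²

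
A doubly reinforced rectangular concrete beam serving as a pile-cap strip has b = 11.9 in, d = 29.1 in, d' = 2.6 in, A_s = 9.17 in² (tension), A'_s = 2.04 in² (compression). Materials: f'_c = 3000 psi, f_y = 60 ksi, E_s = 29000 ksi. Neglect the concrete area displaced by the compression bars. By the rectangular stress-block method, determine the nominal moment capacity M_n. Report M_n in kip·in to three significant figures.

M_n ≈ 12700 kip·in

Assume both steels yield.
a = (A_s − A'_s) f_y/(0.85 f'_c b) = (9.17 − 2.04) × 60/(0.85 × 3 × 11.9) = 14.098 in.
c = a/β₁ = 14.098/0.85 = 16.586 in; ε'_s = 0.003(c − d')/c = 0.0025 ≥ ε_y = 0.0021, so the compression steel yields.
M_n = (A_s − A'_s) f_y (d − a/2) + A'_s f_y (d − d') = 427.8 × (29.1 − 7.049) + 122.4 × (29.1 − 2.6) = 9433.4 + 3243.6 = 12677.0 kip·in.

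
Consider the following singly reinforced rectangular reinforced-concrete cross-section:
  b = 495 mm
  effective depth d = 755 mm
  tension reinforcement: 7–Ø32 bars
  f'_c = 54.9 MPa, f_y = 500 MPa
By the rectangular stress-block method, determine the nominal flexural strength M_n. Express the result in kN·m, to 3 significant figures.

A_s = 7 × 804 = 5628 mm².
T = A_s f_y = 5628 × 500 = 2814000 N = 2814 kN.
From C = T: a = T/(0.85 f'_c b) = 2814000/(0.85 × 54.9 × 495) = 121.82 mm.
M_n = T(d − a/2) = 2814 kN × (755 − 60.91) mm = 1953.17 kN·m.

M_n ≈ 1950 kN·m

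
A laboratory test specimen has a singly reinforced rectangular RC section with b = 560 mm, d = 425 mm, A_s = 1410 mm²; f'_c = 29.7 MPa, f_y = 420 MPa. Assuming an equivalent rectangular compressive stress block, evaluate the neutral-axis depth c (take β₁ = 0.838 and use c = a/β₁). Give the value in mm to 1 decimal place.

c ≈ 50.0 mm

T = A_s f_y = 1410 × 420 = 592200 N = 592.2 kN.
Setting C = 0.85 f'_c a b equal to T: a = 592200/(0.85 × 29.7 × 560) = 41.889 mm.
With β₁ = 0.838, c = a/β₁ = 41.889/0.838 = 50.0 mm.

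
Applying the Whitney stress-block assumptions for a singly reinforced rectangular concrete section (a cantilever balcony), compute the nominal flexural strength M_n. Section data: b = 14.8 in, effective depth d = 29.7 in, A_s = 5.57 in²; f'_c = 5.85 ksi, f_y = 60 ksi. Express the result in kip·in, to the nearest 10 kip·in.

M_n ≈ 9170 kip·in

T = A_s f_y = 5.57 × 60 = 334.2 kips.
a = T/(0.85 f'_c b) = 334.2/(0.85 × 5.85 × 14.8) = 4.541 in.
M_n = T(d − a/2) = 334.2 × (29.7 − 2.2705) = 9166.9 kip·in.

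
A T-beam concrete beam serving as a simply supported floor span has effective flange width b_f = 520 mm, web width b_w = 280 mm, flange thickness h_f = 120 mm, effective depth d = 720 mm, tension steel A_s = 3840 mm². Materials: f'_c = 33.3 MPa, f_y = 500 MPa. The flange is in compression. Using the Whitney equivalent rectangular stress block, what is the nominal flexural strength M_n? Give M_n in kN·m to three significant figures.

M_n ≈ 1260 kN·m

Tension: T = A_s f_y = 3840 × 500 = 1920000 N.
Try a within the flange: a = T/(0.85 f'_c b_f) = 1920000/(0.85 × 33.3 × 520) = 130.45 mm.
a = 130.45 > h_f = 120 mm: the block extends into the web. Split into flange-overhang and web parts.
C_f = 0.85 f'_c (b_f − b_w) h_f = 0.85 × 33.3 × (520 − 280) × 120 = 815184 N.
Remaining web compression depth: a_w = (T − C_f)/(0.85 f'_c b_w) = (1920000 − 815184)/(0.85 × 33.3 × 280) = 139.40 mm.
M_n = C_f(d − h_f/2) + (T − C_f)(d − a_w/2) = 815184 × (720 − 60) + 1104816 × (720 − 69.7) = 538.02 + 718.46 = 1256.48 × 10⁶ N·mm.
M_n = 1256.48 kN·m.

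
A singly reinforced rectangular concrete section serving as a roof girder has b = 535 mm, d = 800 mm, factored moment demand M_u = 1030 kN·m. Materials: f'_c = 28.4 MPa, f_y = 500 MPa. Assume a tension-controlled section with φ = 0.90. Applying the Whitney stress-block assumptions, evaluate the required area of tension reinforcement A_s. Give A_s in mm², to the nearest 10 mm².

A_s ≈ 3090 mm²

M_n = M_u/φ = 1030/0.90 = 1144.44 kN·m.
With M_n = 0.85 f'_c a b (d − a/2), solve the quadratic for a:
a = d − √(d² − 2M_n/(0.85 f'_c b)) = 800 − √(800² − 2 × 1144.44×10⁶/(0.85 × 28.4 × 535)) = 119.73 mm.
A_s = 0.85 f'_c a b / f_y = 0.85 × 28.4 × 119.73 × 535 / 500 = 3092.6 mm².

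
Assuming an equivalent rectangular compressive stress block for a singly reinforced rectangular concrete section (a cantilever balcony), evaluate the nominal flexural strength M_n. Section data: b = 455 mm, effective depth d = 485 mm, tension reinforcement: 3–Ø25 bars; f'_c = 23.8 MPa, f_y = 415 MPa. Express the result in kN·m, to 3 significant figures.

M_n ≈ 276 kN·m

A_s = 3 × 491 = 1473 mm².
T = A_s f_y = 1473 × 415 = 611295 N = 611.295 kN.
From C = T: a = T/(0.85 f'_c b) = 611295/(0.85 × 23.8 × 455) = 66.41 mm.
M_n = T(d − a/2) = 611.295 kN × (485 − 33.205) mm = 276.18 kN·m.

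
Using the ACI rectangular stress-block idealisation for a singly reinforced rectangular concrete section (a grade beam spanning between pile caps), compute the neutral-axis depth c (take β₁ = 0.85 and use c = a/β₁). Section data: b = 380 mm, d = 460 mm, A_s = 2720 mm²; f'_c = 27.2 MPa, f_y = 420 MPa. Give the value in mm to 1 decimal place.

c ≈ 153.0 mm

T = A_s f_y = 2720 × 420 = 1142400 N = 1142.4 kN.
Setting C = 0.85 f'_c a b equal to T: a = 1142400/(0.85 × 27.2 × 380) = 130.031 mm.
With β₁ = 0.85, c = a/β₁ = 130.031/0.85 = 153.0 mm.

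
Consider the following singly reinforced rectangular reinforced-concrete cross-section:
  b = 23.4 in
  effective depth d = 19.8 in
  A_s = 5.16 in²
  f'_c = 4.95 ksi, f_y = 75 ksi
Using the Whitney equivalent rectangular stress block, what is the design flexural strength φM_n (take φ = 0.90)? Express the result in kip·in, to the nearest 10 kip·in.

T = A_s f_y = 5.16 × 75 = 387 kips.
a = T/(0.85 f'_c b) = 387/(0.85 × 4.95 × 23.4) = 3.931 in.
M_n = T(d − a/2) = 387 × (19.8 − 1.9655) = 6902.0 kip·in.
φM_n = 0.90 × 6902.0 = 6211.8 kip·in.

φM_n ≈ 6210 kip·in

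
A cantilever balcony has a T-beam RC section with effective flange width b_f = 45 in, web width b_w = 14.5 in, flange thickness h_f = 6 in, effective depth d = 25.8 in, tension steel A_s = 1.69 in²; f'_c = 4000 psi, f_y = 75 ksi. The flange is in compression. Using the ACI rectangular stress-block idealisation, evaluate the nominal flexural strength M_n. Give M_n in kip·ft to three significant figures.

Tension: T = A_s f_y = 1.69 × 75 = 126.75 kips.
Try a within the flange: a = T/(0.85 f'_c b_f) = 126.75/(0.85 × 4 × 45) = 0.828 in.
Since a = 0.828 ≤ h_f = 6 in, the stress block lies entirely in the flange; analyse as a rectangular beam of width b_f.
M_n = T(d − a/2) = 126.75 × (25.8 − 0.414) = 3217.7 kip·in.
M_n = 3217.7/12 = 268.14 kip·ft.

M_n ≈ 268 kip·ft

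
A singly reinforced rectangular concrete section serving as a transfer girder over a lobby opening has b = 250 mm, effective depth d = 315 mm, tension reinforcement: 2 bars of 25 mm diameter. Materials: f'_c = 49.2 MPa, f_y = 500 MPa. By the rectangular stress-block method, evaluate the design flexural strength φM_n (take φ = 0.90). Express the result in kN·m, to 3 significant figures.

φM_n ≈ 129 kN·m

A_s = 2 × 491 = 982 mm².
T = A_s f_y = 982 × 500 = 491000 N = 491 kN.
From C = T: a = T/(0.85 f'_c b) = 491000/(0.85 × 49.2 × 250) = 46.96 mm.
M_n = T(d − a/2) = 491 kN × (315 − 23.48) mm = 143.14 kN·m.
φM_n = 0.90 × 143.14 = 128.83 kN·m.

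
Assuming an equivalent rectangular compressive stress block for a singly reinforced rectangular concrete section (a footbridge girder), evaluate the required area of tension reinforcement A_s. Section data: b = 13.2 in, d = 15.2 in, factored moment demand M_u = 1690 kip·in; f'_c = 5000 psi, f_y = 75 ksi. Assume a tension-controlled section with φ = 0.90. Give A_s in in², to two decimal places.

A_s ≈ 1.79 in²

M_n = M_u/φ = 1690/0.90 = 1877.78 kip·in.
From M_n = 0.85 f'_c a b (d − a/2):
a = d − √(d² − 2M_n/(0.85 f'_c b)) = 15.2 − √(15.2² − 2 × 1877.78/(0.85 × 5 × 13.2)) = 2.390 in.
A_s = 0.85 f'_c a b / f_y = 0.85 × 5 × 2.390 × 13.2 / 75 = 1.788 in².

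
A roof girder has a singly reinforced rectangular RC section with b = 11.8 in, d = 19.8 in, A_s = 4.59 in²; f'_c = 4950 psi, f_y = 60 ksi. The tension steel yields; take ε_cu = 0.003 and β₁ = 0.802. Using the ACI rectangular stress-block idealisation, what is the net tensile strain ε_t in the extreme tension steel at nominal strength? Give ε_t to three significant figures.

ε_t ≈ 0.00559

a = A_s f_y/(0.85 f'_c b) = 5.547 in.
β₁ = 0.802, so c = a/β₁ = 5.547/0.802 = 6.916 in.
From the linear strain diagram with ε_cu = 0.003: ε_t = 0.003 (d − c)/c = 0.003 × (19.8 − 6.916)/6.916 = 0.00559.
Since ε_t ≥ 0.005, the section is tension-controlled.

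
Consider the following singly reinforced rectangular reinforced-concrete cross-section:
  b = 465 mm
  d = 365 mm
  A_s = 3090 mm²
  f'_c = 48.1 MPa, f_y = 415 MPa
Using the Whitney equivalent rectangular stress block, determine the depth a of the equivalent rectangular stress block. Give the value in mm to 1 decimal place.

a ≈ 67.5 mm

T = A_s f_y = 3090 × 415 = 1282350 N = 1282.35 kN.
Setting C = 0.85 f'_c a b equal to T: a = 1282350/(0.85 × 48.1 × 465) = 67.5 mm.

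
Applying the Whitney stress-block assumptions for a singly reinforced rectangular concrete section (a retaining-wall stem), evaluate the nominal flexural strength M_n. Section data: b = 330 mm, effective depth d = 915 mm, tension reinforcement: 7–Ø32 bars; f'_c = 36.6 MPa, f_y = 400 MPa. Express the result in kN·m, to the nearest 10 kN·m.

A_s = 7 × 804 = 5628 mm².
T = A_s f_y = 5628 × 400 = 2251200 N = 2251.2 kN.
From C = T: a = T/(0.85 f'_c b) = 2251200/(0.85 × 36.6 × 330) = 219.28 mm.
M_n = T(d − a/2) = 2251.2 kN × (915 − 109.64) mm = 1813.03 kN·m.

M_n ≈ 1810 kN·m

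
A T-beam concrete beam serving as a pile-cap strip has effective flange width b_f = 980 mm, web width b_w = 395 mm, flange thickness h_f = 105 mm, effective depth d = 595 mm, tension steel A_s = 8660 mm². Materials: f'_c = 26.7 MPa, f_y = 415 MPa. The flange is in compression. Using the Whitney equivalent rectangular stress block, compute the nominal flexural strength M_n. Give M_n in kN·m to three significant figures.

M_n ≈ 1800 kN·m

Tension: T = A_s f_y = 8660 × 415 = 3593900 N.
Try a within the flange: a = T/(0.85 f'_c b_f) = 3593900/(0.85 × 26.7 × 980) = 161.59 mm.
a = 161.59 > h_f = 105 mm: the block extends into the web. Split into flange-overhang and web parts.
C_f = 0.85 f'_c (b_f − b_w) h_f = 0.85 × 26.7 × (980 − 395) × 105 = 1394040 N.
Remaining web compression depth: a_w = (T − C_f)/(0.85 f'_c b_w) = (3593900 − 1394040)/(0.85 × 26.7 × 395) = 245.40 mm.
M_n = C_f(d − h_f/2) + (T − C_f)(d − a_w/2) = 1394040 × (595 − 52.5) + 2199860 × (595 − 122.7) = 756.27 + 1038.99 = 1795.26 × 10⁶ N·mm.
M_n = 1795.26 kN·m.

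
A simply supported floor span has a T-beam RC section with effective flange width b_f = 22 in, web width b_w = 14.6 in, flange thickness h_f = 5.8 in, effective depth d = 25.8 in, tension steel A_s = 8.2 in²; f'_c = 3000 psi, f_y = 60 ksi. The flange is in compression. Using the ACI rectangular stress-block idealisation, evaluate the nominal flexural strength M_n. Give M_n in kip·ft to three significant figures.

M_n ≈ 868 kip·ft

Tension: T = A_s f_y = 8.2 × 60 = 492 kips.
Try a within the flange: a = T/(0.85 f'_c b_f) = 492/(0.85 × 3 × 22) = 8.770 in.
a = 8.770 > h_f = 5.8 in: the block extends into the web. Split into flange-overhang and web parts.
C_f = 0.85 f'_c (b_f − b_w) h_f = 0.85 × 3 × (22 − 14.6) × 5.8 = 109.4 kips.
Remaining web compression depth: a_w = (T − C_f)/(0.85 f'_c b_w) = (492 − 109.4)/(0.85 × 3 × 14.6) = 10.277 in.
M_n = C_f(d − h_f/2) + (T − C_f)(d − a_w/2) = 109.4 × (25.8 − 2.9) + 382.6 × (25.8 − 5.1385) = 2505.3 + 7905.1 = 10410.4 kip·in.
M_n = 10410.4/12 = 867.53 kip·ft.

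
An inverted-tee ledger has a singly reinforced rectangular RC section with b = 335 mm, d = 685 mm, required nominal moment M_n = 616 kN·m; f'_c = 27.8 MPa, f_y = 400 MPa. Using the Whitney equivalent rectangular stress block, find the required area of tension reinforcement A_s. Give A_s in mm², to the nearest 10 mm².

With M_n = 0.85 f'_c a b (d − a/2), solve the quadratic for a:
a = d − √(d² − 2M_n/(0.85 f'_c b)) = 685 − √(685² − 2 × 616×10⁶/(0.85 × 27.8 × 335)) = 125.01 mm.
A_s = 0.85 f'_c a b / f_y = 0.85 × 27.8 × 125.01 × 335 / 400 = 2474.0 mm².

A_s ≈ 2470 mm²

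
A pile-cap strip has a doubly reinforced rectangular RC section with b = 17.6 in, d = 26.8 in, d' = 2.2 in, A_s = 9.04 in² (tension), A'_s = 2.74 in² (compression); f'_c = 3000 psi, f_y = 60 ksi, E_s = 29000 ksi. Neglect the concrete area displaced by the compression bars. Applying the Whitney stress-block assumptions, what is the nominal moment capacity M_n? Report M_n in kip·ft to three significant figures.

Assume both steels yield.
a = (A_s − A'_s) f_y/(0.85 f'_c b) = (9.04 − 2.74) × 60/(0.85 × 3 × 17.6) = 8.422 in.
c = a/β₁ = 8.422/0.85 = 9.908 in; ε'_s = 0.003(c − d')/c = 0.0023 ≥ ε_y = 0.0021, so the compression steel yields.
M_n = (A_s − A'_s) f_y (d − a/2) + A'_s f_y (d − d') = 378 × (26.8 − 4.211) + 164.4 × (26.8 − 2.2) = 8538.6 + 4044.2 = 12582.8 kip·in = 12582.8/12 = 1048.57 kip·ft.

M_n ≈ 1050 kip·ft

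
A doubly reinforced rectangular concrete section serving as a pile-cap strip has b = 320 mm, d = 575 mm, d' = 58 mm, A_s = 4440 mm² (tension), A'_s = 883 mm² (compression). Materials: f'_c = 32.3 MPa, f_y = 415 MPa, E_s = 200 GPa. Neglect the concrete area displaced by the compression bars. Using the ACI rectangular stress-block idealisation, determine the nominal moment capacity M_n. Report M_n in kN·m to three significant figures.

M_n ≈ 914 kN·m

Assume both tension and compression steel yield.
Net tension couple steel: A_s − A'_s = 3557 mm².
a = (A_s − A'_s) f_y / (0.85 f'_c b) = 1476155/(0.85 × 32.3 × 320) = 168.02 mm.
c = a/β₁ = 168.02/0.819 = 205.15 mm; ε'_s = 0.003(c − d')/c = 0.0022 ≥ f_y/E_s = 0.0021, so compression steel does yield.
M_n = (A_s − A'_s) f_y (d − a/2) + A'_s f_y (d − d') = [1476155 × (575 − 84.01) + 366445 × (575 − 58)] × 10⁻⁶ = 724.78 + 189.45 = 914.23 kN·m.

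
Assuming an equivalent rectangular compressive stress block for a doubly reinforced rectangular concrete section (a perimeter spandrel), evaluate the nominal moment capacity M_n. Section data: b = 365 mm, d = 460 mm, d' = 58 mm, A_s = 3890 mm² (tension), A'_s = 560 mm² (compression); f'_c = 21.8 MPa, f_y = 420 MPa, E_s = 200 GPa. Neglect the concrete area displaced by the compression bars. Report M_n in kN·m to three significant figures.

Assume both tension and compression steel yield.
Net tension couple steel: A_s − A'_s = 3330 mm².
a = (A_s − A'_s) f_y / (0.85 f'_c b) = 1398600/(0.85 × 21.8 × 365) = 206.79 mm.
c = a/β₁ = 206.79/0.85 = 243.28 mm; ε'_s = 0.003(c − d')/c = 0.0023 ≥ f_y/E_s = 0.0021, so compression steel does yield.
M_n = (A_s − A'_s) f_y (d − a/2) + A'_s f_y (d − d') = [1398600 × (460 − 103.395) + 235200 × (460 − 58)] × 10⁻⁶ = 498.75 + 94.55 = 593.30 kN·m.

M_n ≈ 593 kN·m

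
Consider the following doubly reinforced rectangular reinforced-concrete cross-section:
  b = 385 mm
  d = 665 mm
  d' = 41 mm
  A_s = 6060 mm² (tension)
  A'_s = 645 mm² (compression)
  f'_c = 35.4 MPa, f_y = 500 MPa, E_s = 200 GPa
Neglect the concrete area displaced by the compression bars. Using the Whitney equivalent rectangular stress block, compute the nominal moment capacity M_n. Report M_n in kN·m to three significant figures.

Assume both tension and compression steel yield.
Net tension couple steel: A_s − A'_s = 5415 mm².
a = (A_s − A'_s) f_y / (0.85 f'_c b) = 2707500/(0.85 × 35.4 × 385) = 233.71 mm.
c = a/β₁ = 233.71/0.797 = 293.24 mm; ε'_s = 0.003(c − d')/c = 0.0026 ≥ f_y/E_s = 0.0025, so compression steel does yield.
M_n = (A_s − A'_s) f_y (d − a/2) + A'_s f_y (d − d') = [2707500 × (665 − 116.855) + 322500 × (665 − 41)] × 10⁻⁶ = 1484.10 + 201.24 = 1685.34 kN·m.

M_n ≈ 1690 kN·m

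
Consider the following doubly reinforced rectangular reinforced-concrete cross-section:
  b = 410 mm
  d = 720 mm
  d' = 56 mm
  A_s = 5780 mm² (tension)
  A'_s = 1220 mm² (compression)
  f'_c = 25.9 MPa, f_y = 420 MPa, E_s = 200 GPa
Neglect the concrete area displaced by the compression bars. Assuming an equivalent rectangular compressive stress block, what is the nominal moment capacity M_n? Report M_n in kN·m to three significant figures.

Assume both tension and compression steel yield.
Net tension couple steel: A_s − A'_s = 4560 mm².
a = (A_s − A'_s) f_y / (0.85 f'_c b) = 1915200/(0.85 × 25.9 × 410) = 212.18 mm.
c = a/β₁ = 212.18/0.85 = 249.62 mm; ε'_s = 0.003(c − d')/c = 0.0023 ≥ f_y/E_s = 0.0021, so compression steel does yield.
M_n = (A_s − A'_s) f_y (d − a/2) + A'_s f_y (d − d') = [1915200 × (720 − 106.09) + 512400 × (720 − 56)] × 10⁻⁶ = 1175.76 + 340.23 = 1515.99 kN·m.

M_n ≈ 1520 kN·m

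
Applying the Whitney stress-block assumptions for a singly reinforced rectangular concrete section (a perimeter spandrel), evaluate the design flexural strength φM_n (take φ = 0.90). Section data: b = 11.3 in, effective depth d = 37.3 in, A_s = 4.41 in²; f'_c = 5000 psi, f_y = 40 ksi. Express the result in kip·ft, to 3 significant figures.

T = A_s f_y = 4.41 × 40 = 176.4 kips.
a = T/(0.85 f'_c b) = 176.4/(0.85 × 5 × 11.3) = 3.673 in.
M_n = T(d − a/2) = 176.4 × (37.3 − 1.8365) = 6255.8 kip·in = 6255.8/12 = 521.32 kip·ft.
φM_n = 0.90 × 521.32 = 469.19 kip·ft.

φM_n ≈ 469 kip·ft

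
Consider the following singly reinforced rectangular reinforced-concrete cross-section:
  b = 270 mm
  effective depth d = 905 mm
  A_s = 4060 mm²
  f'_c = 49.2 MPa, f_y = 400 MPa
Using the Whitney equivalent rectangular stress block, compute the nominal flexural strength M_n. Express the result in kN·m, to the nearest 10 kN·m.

T = A_s f_y = 4060 × 400 = 1624000 N = 1624 kN.
From C = T: a = T/(0.85 f'_c b) = 1624000/(0.85 × 49.2 × 270) = 143.83 mm.
M_n = T(d − a/2) = 1624 kN × (905 − 71.915) mm = 1352.93 kN·m.

M_n ≈ 1350 kN·m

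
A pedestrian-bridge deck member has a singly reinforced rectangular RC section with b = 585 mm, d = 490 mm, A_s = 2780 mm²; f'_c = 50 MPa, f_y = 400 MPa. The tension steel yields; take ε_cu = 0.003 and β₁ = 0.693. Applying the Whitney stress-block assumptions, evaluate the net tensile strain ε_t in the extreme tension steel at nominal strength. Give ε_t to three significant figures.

a = A_s f_y/(0.85 f'_c b) = 44.73 mm.
β₁ = 0.693, so c = a/β₁ = 44.73/0.693 = 64.55 mm.
From the linear strain diagram with ε_cu = 0.003: ε_t = 0.003 (d − c)/c = 0.003 × (490 − 64.55)/64.55 = 0.0198.
Since ε_t ≥ 0.005, the section is tension-controlled.

ε_t ≈ 0.0198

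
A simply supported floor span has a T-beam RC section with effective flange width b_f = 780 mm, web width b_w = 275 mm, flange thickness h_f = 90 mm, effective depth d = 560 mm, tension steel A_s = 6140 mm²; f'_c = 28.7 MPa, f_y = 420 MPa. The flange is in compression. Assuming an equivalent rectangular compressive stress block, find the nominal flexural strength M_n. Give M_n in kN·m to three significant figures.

M_n ≈ 1230 kN·m

Tension: T = A_s f_y = 6140 × 420 = 2578800 N.
Try a within the flange: a = T/(0.85 f'_c b_f) = 2578800/(0.85 × 28.7 × 780) = 135.53 mm.
a = 135.53 > h_f = 90 mm: the block extends into the web. Split into flange-overhang and web parts.
C_f = 0.85 f'_c (b_f − b_w) h_f = 0.85 × 28.7 × (780 − 275) × 90 = 1108753 N.
Remaining web compression depth: a_w = (T − C_f)/(0.85 f'_c b_w) = (2578800 − 1108753)/(0.85 × 28.7 × 275) = 219.13 mm.
M_n = C_f(d − h_f/2) + (T − C_f)(d − a_w/2) = 1108753 × (560 − 45) + 1470047 × (560 − 109.565) = 571.01 + 662.16 = 1233.17 × 10⁶ N·mm.
M_n = 1233.17 kN·m.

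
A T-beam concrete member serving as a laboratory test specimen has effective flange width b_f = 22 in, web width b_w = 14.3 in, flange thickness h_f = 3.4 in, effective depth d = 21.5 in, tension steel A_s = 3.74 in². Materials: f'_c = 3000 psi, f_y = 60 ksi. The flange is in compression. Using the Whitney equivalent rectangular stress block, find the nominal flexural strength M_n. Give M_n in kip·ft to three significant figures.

M_n ≈ 364 kip·ft

Tension: T = A_s f_y = 3.74 × 60 = 224.4 kips.
Try a within the flange: a = T/(0.85 f'_c b_f) = 224.4/(0.85 × 3 × 22) = 4.000 in.
a = 4.000 > h_f = 3.4 in: the block extends into the web. Split into flange-overhang and web parts.
C_f = 0.85 f'_c (b_f − b_w) h_f = 0.85 × 3 × (22 − 14.3) × 3.4 = 66.8 kips.
Remaining web compression depth: a_w = (T − C_f)/(0.85 f'_c b_w) = (224.4 − 66.8)/(0.85 × 3 × 14.3) = 4.322 in.
M_n = C_f(d − h_f/2) + (T − C_f)(d − a_w/2) = 66.8 × (21.5 − 1.7) + 157.6 × (21.5 − 2.161) = 1322.6 + 3047.8 = 4370.4 kip·in.
M_n = 4370.4/12 = 364.20 kip·ft.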